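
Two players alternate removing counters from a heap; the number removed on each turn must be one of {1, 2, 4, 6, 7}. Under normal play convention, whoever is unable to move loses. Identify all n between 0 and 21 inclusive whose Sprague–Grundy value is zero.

0, 3, 8, 11, 16, 19

n :  0  1  2  3  4  5  6  7  8  9 10 11 12 13 14 15 16 17 18 19 20 21
G :  0  1  2  0  1  2  3  4  0  1  2  0  1  2  3  4  0  1  2  0  1  2
P-positions are exactly the n with G(n) = 0.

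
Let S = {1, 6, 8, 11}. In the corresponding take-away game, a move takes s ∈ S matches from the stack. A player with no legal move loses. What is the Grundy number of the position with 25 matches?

G(0) = 0
G(1) = mex{0} = 1
G(2) = mex{1} = 0
G(3) = mex{0} = 1
G(4) = mex{1} = 0
G(5) = mex{0} = 1
G(6) = mex{1,0} = 2
G(7) = mex{2,1} = 0
G(8) = mex{0,0,0} = 1
G(9) = mex{1,1,1} = 0
G(10) = mex{0,0,0} = 1
G(11) = mex{1,1,1,0} = 2
G(12) = mex{2,2,0,1} = 3
G(13) = mex{3,0,1,0} = 2
G(14) = mex{2,1,2,1} = 0
G(15) = mex{0,0,0,0} = 1
G(16) = mex{1,1,1,1} = 0
G(17) = mex{0,2,0,2} = 1
G(18) = mex{1,3,1,0} = 2
G(19) = mex{2,2,2,1} = 0
G(20) = mex{0,0,3,0} = 1
G(21) = mex{1,1,2,1} = 0
G(22) = mex{0,0,0,2} = 1
G(23) = mex{1,1,1,3} = 0
G(24) = mex{0,2,0,2} = 1
G(25) = mex{1,0,1,0} = 2

2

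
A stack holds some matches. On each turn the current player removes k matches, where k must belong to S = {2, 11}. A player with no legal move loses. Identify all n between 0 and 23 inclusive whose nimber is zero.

0, 1, 4, 5, 8, 9, 13, 14, 17, 18, 21, 22

G(0) = 0
G(1) = mex{} = 0
G(2) = mex{0} = 1
G(3) = mex{0} = 1
G(4) = mex{1} = 0
G(5) = mex{1} = 0
G(6) = mex{0} = 1
G(7) = mex{0} = 1
G(8) = mex{1} = 0
G(9) = mex{1} = 0
G(10) = mex{0} = 1
G(11) = mex{0,0} = 1
G(12) = mex{1,0} = 2
G(13) = mex{1,1} = 0
G(14) = mex{2,1} = 0
G(15) = mex{0,0} = 1
G(16) = mex{0,0} = 1
G(17) = mex{1,1} = 0
G(18) = mex{1,1} = 0
G(19) = mex{0,0} = 1
G(20) = mex{0,0} = 1
G(21) = mex{1,1} = 0
G(22) = mex{1,1} = 0
G(23) = mex{0,2} = 1
P-positions are exactly the n with G(n) = 0.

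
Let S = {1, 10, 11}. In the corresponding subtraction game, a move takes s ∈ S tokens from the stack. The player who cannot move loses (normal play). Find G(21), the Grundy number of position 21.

1

n :  0  1  2  3  4  5  6  7  8  9 10 11 12 13 14 15 16 17 18 19 20 21
G :  0  1  0  1  0  1  0  1  0  1  2  3  2  3  2  3  2  3  2  3  0  1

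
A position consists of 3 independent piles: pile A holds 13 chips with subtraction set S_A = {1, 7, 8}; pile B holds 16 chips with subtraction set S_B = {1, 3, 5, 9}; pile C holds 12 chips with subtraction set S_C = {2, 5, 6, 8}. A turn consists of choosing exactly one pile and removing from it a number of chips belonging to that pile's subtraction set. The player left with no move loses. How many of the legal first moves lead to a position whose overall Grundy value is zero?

Pile A, S = {1, 7, 8}:
G(0) = 0
G(1) = mex{0} = 1
G(2) = mex{1} = 0
G(3) = mex{0} = 1
G(4) = mex{1} = 0
G(5) = mex{0} = 1
G(6) = mex{1} = 0
G(7) = mex{0,0} = 1
G(8) = mex{1,1,0} = 2
G(9) = mex{2,0,1} = 3
G(10) = mex{3,1,0} = 2
G(11) = mex{2,0,1} = 3
G(12) = mex{3,1,0} = 2
G(13) = mex{2,0,1} = 3
G_A(13) = 3.
Pile B, S = {1, 3, 5, 9}:
n :  0  1  2  3  4  5  6  7  8  9 10 11 12 13 14 15 16
G :  0  1  0  1  0  1  0  1  0  1  0  1  0  1  0  1  0
G_B(16) = 0.
Pile C, S = {2, 5, 6, 8}:
n :  0  1  2  3  4  5  6  7  8  9 10 11 12
G :  0  0  1  1  0  2  1  3  2  2  3  0  2
G_C(12) = 2.
Combined Grundy value = 3 ⊕ 0 ⊕ 2 = 1.
A winning move leaves total XOR = 0, i.e. changes one component's Grundy value g to g ⊕ X where X is the current total.
Pile A: need g' = 3⊕1 = 2. Options: 13−1→G=2, 13−7→G=0, 13−8→G=1. Hits: 1.
Pile B: need g' = 0⊕1 = 1. Options: 16−1→G=1, 16−3→G=1, 16−5→G=1, 16−9→G=1. Hits: 4.
Pile C: need g' = 2⊕1 = 3. Options: 12−2→G=3, 12−5→G=3, 12−6→G=1, 12−8→G=0. Hits: 2.

7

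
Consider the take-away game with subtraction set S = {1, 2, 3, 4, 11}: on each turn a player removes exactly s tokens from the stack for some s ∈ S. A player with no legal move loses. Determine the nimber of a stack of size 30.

0

G(0) = 0
G(1) = mex{0} = 1
G(2) = mex{1,0} = 2
G(3) = mex{2,1,0} = 3
G(4) = mex{3,2,1,0} = 4
G(5) = mex{4,3,2,1} = 0
G(6) = mex{0,4,3,2} = 1
G(7) = mex{1,0,4,3} = 2
G(8) = mex{2,1,0,4} = 3
G(9) = mex{3,2,1,0} = 4
G(10) = mex{4,3,2,1} = 0
G(11) = mex{0,4,3,2,0} = 1
G(12) = mex{1,0,4,3,1} = 2
G(13) = mex{2,1,0,4,2} = 3
G(14) = mex{3,2,1,0,3} = 4
G(15) = mex{4,3,2,1,4} = 0
G(16) = mex{0,4,3,2,0} = 1
G(17) = mex{1,0,4,3,1} = 2
G(18) = mex{2,1,0,4,2} = 3
G(19) = mex{3,2,1,0,3} = 4
G(20) = mex{4,3,2,1,4} = 0
G(21) = mex{0,4,3,2,0} = 1
G(22) = mex{1,0,4,3,1} = 2
G(23) = mex{2,1,0,4,2} = 3
G(24) = mex{3,2,1,0,3} = 4
G(25) = mex{4,3,2,1,4} = 0
G(26) = mex{0,4,3,2,0} = 1
G(27) = mex{1,0,4,3,1} = 2
G(28) = mex{2,1,0,4,2} = 3
G(29) = mex{3,2,1,0,3} = 4
G(30) = mex{4,3,2,1,4} = 0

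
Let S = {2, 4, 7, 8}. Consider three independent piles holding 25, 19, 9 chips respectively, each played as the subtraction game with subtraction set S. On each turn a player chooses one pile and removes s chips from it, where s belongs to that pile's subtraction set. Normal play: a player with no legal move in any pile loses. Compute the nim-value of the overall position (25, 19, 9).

4

All piles use S = {2, 4, 7, 8}:
n :  0  1  2  3  4  5  6  7  8  9 10 11 12 13 14 15 16 17 18 19 20 21 22 23 24 25
G :  0  0  1  1  2  2  0  3  1  4  2  0  0  1  1  2  2  0  3  1  4  2  0  0  1  1
Pile A: G(25) = 1.
Pile B: G(19) = 1.
Pile C: G(9) = 4.
Combined Grundy value = 1 ⊕ 1 ⊕ 4 = 4.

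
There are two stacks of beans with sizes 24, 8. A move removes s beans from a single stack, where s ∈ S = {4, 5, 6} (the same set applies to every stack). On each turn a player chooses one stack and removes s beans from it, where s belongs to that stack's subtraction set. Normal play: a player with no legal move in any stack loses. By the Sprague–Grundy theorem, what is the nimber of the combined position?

All stacks use S = {4, 5, 6}:
G(0) = 0
G(1) = mex{} = 0
G(2) = mex{} = 0
G(3) = mex{} = 0
G(4) = mex{0} = 1
G(5) = mex{0,0} = 1
G(6) = mex{0,0,0} = 1
G(7) = mex{0,0,0} = 1
G(8) = mex{1,0,0} = 2
G(9) = mex{1,1,0} = 2
G(10) = mex{1,1,1} = 0
G(11) = mex{1,1,1} = 0
G(12) = mex{2,1,1} = 0
G(13) = mex{2,2,1} = 0
G(14) = mex{0,2,2} = 1
G(15) = mex{0,0,2} = 1
G(16) = mex{0,0,0} = 1
G(17) = mex{0,0,0} = 1
G(18) = mex{1,0,0} = 2
G(19) = mex{1,1,0} = 2
G(20) = mex{1,1,1} = 0
G(21) = mex{1,1,1} = 0
G(22) = mex{2,1,1} = 0
G(23) = mex{2,2,1} = 0
G(24) = mex{0,2,2} = 1
Stack A: G(24) = 1.
Stack B: G(8) = 2.
Combined Grundy value = 1 ⊕ 2 = 3.

3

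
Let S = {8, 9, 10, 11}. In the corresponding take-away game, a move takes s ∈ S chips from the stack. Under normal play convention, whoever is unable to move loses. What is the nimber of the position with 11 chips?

n :  0  1  2  3  4  5  6  7  8  9 10 11
G :  0  0  0  0  0  0  0  0  1  1  1  1

1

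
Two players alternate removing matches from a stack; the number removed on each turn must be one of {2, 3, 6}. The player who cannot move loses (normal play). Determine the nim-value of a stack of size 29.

n :  0  1  2  3  4  5  6  7  8  9 10 11 12 13 14 15 16 17 18 19 20 21 22 23 24 25 26 27 28 29
G :  0  0  1  1  2  0  3  1  2  0  0  1  1  2  0  3  1  2  0  0  1  1  2  0  3  1  2  0  0  1

1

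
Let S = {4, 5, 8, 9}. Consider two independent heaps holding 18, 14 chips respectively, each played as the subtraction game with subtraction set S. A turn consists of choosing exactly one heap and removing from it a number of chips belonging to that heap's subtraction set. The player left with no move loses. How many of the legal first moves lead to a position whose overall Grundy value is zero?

All heaps use S = {4, 5, 8, 9}:
G(0) = 0
G(1) = mex{} = 0
G(2) = mex{} = 0
G(3) = mex{} = 0
G(4) = mex{0} = 1
G(5) = mex{0,0} = 1
G(6) = mex{0,0} = 1
G(7) = mex{0,0} = 1
G(8) = mex{1,0,0} = 2
G(9) = mex{1,1,0,0} = 2
G(10) = mex{1,1,0,0} = 2
G(11) = mex{1,1,0,0} = 2
G(12) = mex{2,1,1,0} = 3
G(13) = mex{2,2,1,1} = 0
G(14) = mex{2,2,1,1} = 0
G(15) = mex{2,2,1,1} = 0
G(16) = mex{3,2,2,1} = 0
G(17) = mex{0,3,2,2} = 1
G(18) = mex{0,0,2,2} = 1
Heap A: G(18) = 1.
Heap B: G(14) = 0.
Combined Grundy value = 1 ⊕ 0 = 1.
A winning move leaves total XOR = 0, i.e. changes one component's Grundy value g to g ⊕ X where X is the current total.
Heap A: need g' = 1⊕1 = 0. Options: 18−4→G=0, 18−5→G=0, 18−8→G=2, 18−9→G=2. Hits: 2.
Heap B: need g' = 0⊕1 = 1. Options: 14−4→G=2, 14−5→G=2, 14−8→G=1, 14−9→G=1. Hits: 2.

4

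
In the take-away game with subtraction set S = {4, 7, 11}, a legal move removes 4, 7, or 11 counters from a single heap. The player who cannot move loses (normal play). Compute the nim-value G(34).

1

G(0) = 0
G(1) = mex{} = 0
G(2) = mex{} = 0
G(3) = mex{} = 0
G(4) = mex{0} = 1
G(5) = mex{0} = 1
G(6) = mex{0} = 1
G(7) = mex{0,0} = 1
G(8) = mex{1,0} = 2
G(9) = mex{1,0} = 2
G(10) = mex{1,0} = 2
G(11) = mex{1,1,0} = 2
G(12) = mex{2,1,0} = 3
G(13) = mex{2,1,0} = 3
G(14) = mex{2,1,0} = 3
G(15) = mex{2,2,1} = 0
G(16) = mex{3,2,1} = 0
G(17) = mex{3,2,1} = 0
G(18) = mex{3,2,1} = 0
G(19) = mex{0,3,2} = 1
G(20) = mex{0,3,2} = 1
G(21) = mex{0,3,2} = 1
G(22) = mex{0,0,2} = 1
G(23) = mex{1,0,3} = 2
G(24) = mex{1,0,3} = 2
G(25) = mex{1,0,3} = 2
G(26) = mex{1,1,0} = 2
G(27) = mex{2,1,0} = 3
G(28) = mex{2,1,0} = 3
G(29) = mex{2,1,0} = 3
G(30) = mex{2,2,1} = 0
G(31) = mex{3,2,1} = 0
G(32) = mex{3,2,1} = 0
G(33) = mex{3,2,1} = 0
G(34) = mex{0,3,2} = 1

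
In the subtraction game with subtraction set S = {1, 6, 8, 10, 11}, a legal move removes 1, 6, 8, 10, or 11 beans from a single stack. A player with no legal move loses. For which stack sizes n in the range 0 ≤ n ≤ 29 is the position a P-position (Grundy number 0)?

0, 2, 4, 7, 9, 16, 21, 23, 25, 28

n :  0  1  2  3  4  5  6  7  8  9 10 11 12 13 14 15 16 17 18 19 20 21 22 23 24 25 26 27 28 29
G :  0  1  0  1  0  1  2  0  1  0  1  2  3  2  3  2  0  1  2  3  2  0  1  0  1  0  1  2  0  1
P-positions are exactly the n with G(n) = 0.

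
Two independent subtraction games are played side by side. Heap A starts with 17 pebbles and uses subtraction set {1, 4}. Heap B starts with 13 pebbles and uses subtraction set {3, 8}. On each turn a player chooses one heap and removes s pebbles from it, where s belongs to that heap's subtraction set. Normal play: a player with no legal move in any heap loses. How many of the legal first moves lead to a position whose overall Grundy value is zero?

Heap A, S = {1, 4}:
G(0) = 0
G(1) = mex{0} = 1
G(2) = mex{1} = 0
G(3) = mex{0} = 1
G(4) = mex{1,0} = 2
G(5) = mex{2,1} = 0
G(6) = mex{0,0} = 1
G(7) = mex{1,1} = 0
G(8) = mex{0,2} = 1
G(9) = mex{1,0} = 2
G(10) = mex{2,1} = 0
G(11) = mex{0,0} = 1
G(12) = mex{1,1} = 0
G(13) = mex{0,2} = 1
G(14) = mex{1,0} = 2
G(15) = mex{2,1} = 0
G(16) = mex{0,0} = 1
G(17) = mex{1,1} = 0
G_A(17) = 0.
Heap B, S = {3, 8}:
n :  0  1  2  3  4  5  6  7  8  9 10 11 12 13
G :  0  0  0  1  1  1  0  0  2  1  1  0  0  0
G_B(13) = 0.
Combined Grundy value = 0 ⊕ 0 = 0.
A winning move leaves total XOR = 0, i.e. changes one component's Grundy value g to g ⊕ X where X is the current total.
Heap A: target g' = 0⊕0 = 0, but every legal move changes the Grundy value (mex property), so 0 moves.
Heap B: target g' = 0⊕0 = 0, but every legal move changes the Grundy value (mex property), so 0 moves.

0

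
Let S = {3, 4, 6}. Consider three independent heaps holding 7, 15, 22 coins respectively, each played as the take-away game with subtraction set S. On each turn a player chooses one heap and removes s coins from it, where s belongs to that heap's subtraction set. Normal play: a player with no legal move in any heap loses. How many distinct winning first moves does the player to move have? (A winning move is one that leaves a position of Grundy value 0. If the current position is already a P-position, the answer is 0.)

All heaps use S = {3, 4, 6}:
G(0) = 0
G(1) = mex{} = 0
G(2) = mex{} = 0
G(3) = mex{0} = 1
G(4) = mex{0,0} = 1
G(5) = mex{0,0} = 1
G(6) = mex{1,0,0} = 2
G(7) = mex{1,1,0} = 2
G(8) = mex{1,1,0} = 2
G(9) = mex{2,1,1} = 0
G(10) = mex{2,2,1} = 0
G(11) = mex{2,2,1} = 0
G(12) = mex{0,2,2} = 1
G(13) = mex{0,0,2} = 1
G(14) = mex{0,0,2} = 1
G(15) = mex{1,0,0} = 2
G(16) = mex{1,1,0} = 2
G(17) = mex{1,1,0} = 2
G(18) = mex{2,1,1} = 0
G(19) = mex{2,2,1} = 0
G(20) = mex{2,2,1} = 0
G(21) = mex{0,2,2} = 1
G(22) = mex{0,0,2} = 1
Heap A: G(7) = 2.
Heap B: G(15) = 2.
Heap C: G(22) = 1.
Combined Grundy value = 2 ⊕ 2 ⊕ 1 = 1.
A winning move leaves total XOR = 0, i.e. changes one component's Grundy value g to g ⊕ X where X is the current total.
Heap A: need g' = 2⊕1 = 3. Options: 7−3→G=1, 7−4→G=1, 7−6→G=0. Hits: 0.
Heap B: need g' = 2⊕1 = 3. Options: 15−3→G=1, 15−4→G=0, 15−6→G=0. Hits: 0.
Heap C: need g' = 1⊕1 = 0. Options: 22−3→G=0, 22−4→G=0, 22−6→G=2. Hits: 2.

2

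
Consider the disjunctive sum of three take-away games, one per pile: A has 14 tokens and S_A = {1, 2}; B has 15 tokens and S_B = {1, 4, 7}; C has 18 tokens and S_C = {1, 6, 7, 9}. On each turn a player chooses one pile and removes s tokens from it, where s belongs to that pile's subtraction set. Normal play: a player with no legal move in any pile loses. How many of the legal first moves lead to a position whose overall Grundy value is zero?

Pile A, S = {1, 2}:
n :  0  1  2  3  4  5  6  7  8  9 10 11 12 13 14
G :  0  1  2  0  1  2  0  1  2  0  1  2  0  1  2
G_A(14) = 2.
Pile B, S = {1, 4, 7}:
G(0) = 0
G(1) = mex{0} = 1
G(2) = mex{1} = 0
G(3) = mex{0} = 1
G(4) = mex{1,0} = 2
G(5) = mex{2,1} = 0
G(6) = mex{0,0} = 1
G(7) = mex{1,1,0} = 2
G(8) = mex{2,2,1} = 0
G(9) = mex{0,0,0} = 1
G(10) = mex{1,1,1} = 0
G(11) = mex{0,2,2} = 1
G(12) = mex{1,0,0} = 2
G(13) = mex{2,1,1} = 0
G(14) = mex{0,0,2} = 1
G(15) = mex{1,1,0} = 2
G_B(15) = 2.
Pile C, S = {1, 6, 7, 9}:
G(0) = 0
G(1) = mex{0} = 1
G(2) = mex{1} = 0
G(3) = mex{0} = 1
G(4) = mex{1} = 0
G(5) = mex{0} = 1
G(6) = mex{1,0} = 2
G(7) = mex{2,1,0} = 3
G(8) = mex{3,0,1} = 2
G(9) = mex{2,1,0,0} = 3
G(10) = mex{3,0,1,1} = 2
G(11) = mex{2,1,0,0} = 3
G(12) = mex{3,2,1,1} = 0
G(13) = mex{0,3,2,0} = 1
G(14) = mex{1,2,3,1} = 0
G(15) = mex{0,3,2,2} = 1
G(16) = mex{1,2,3,3} = 0
G(17) = mex{0,3,2,2} = 1
G(18) = mex{1,0,3,3} = 2
G_C(18) = 2.
Combined Grundy value = 2 ⊕ 2 ⊕ 2 = 2.
A winning move leaves total XOR = 0, i.e. changes one component's Grundy value g to g ⊕ X where X is the current total.
Pile A: need g' = 2⊕2 = 0. Options: 14−1→G=1, 14−2→G=0. Hits: 1.
Pile B: need g' = 2⊕2 = 0. Options: 15−1→G=1, 15−4→G=1, 15−7→G=0. Hits: 1.
Pile C: need g' = 2⊕2 = 0. Options: 18−1→G=1, 18−6→G=0, 18−7→G=3, 18−9→G=3. Hits: 1.

3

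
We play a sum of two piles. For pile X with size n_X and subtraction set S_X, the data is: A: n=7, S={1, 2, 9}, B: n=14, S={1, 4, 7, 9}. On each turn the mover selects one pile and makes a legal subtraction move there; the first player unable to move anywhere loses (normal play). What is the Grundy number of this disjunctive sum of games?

Pile A, S = {1, 2, 9}:
n : 0 1 2 3 4 5 6 7
G : 0 1 2 0 1 2 0 1
G_A(7) = 1.
Pile B, S = {1, 4, 7, 9}:
G(0) = 0
G(1) = mex{0} = 1
G(2) = mex{1} = 0
G(3) = mex{0} = 1
G(4) = mex{1,0} = 2
G(5) = mex{2,1} = 0
G(6) = mex{0,0} = 1
G(7) = mex{1,1,0} = 2
G(8) = mex{2,2,1} = 0
G(9) = mex{0,0,0,0} = 1
G(10) = mex{1,1,1,1} = 0
G(11) = mex{0,2,2,0} = 1
G(12) = mex{1,0,0,1} = 2
G(13) = mex{2,1,1,2} = 0
G(14) = mex{0,0,2,0} = 1
G_B(14) = 1.
Combined Grundy value = 1 ⊕ 1 = 0.

0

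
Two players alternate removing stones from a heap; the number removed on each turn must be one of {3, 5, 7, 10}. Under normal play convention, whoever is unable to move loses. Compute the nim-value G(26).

n :  0  1  2  3  4  5  6  7  8  9 10 11 12 13 14 15 16 17 18 19 20 21 22 23 24 25 26
G :  0  0  0  1  1  1  2  2  2  3  3  3  4  0  0  0  1  1  1  2  2  2  3  3  3  4  0

0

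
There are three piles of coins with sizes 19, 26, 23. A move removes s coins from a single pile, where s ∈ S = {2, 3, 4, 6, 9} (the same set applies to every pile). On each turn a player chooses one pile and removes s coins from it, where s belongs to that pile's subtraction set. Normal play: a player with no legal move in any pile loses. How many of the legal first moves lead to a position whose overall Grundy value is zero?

All piles use S = {2, 3, 4, 6, 9}:
G(0) = 0
G(1) = mex{} = 0
G(2) = mex{0} = 1
G(3) = mex{0,0} = 1
G(4) = mex{1,0,0} = 2
G(5) = mex{1,1,0} = 2
G(6) = mex{2,1,1,0} = 3
G(7) = mex{2,2,1,0} = 3
G(8) = mex{3,2,2,1} = 0
G(9) = mex{3,3,2,1,0} = 4
G(10) = mex{0,3,3,2,0} = 1
G(11) = mex{4,0,3,2,1} = 5
G(12) = mex{1,4,0,3,1} = 2
G(13) = mex{5,1,4,3,2} = 0
G(14) = mex{2,5,1,0,2} = 3
G(15) = mex{0,2,5,4,3} = 1
G(16) = mex{3,0,2,1,3} = 4
G(17) = mex{1,3,0,5,0} = 2
G(18) = mex{4,1,3,2,4} = 0
G(19) = mex{2,4,1,0,1} = 3
G(20) = mex{0,2,4,3,5} = 1
G(21) = mex{3,0,2,1,2} = 4
G(22) = mex{1,3,0,4,0} = 2
G(23) = mex{4,1,3,2,3} = 0
G(24) = mex{2,4,1,0,1} = 3
G(25) = mex{0,2,4,3,4} = 1
G(26) = mex{3,0,2,1,2} = 4
Pile A: G(19) = 3.
Pile B: G(26) = 4.
Pile C: G(23) = 0.
Combined Grundy value = 3 ⊕ 4 ⊕ 0 = 7.
A winning move leaves total XOR = 0, i.e. changes one component's Grundy value g to g ⊕ X where X is the current total.
Pile A: need g' = 3⊕7 = 4. Options: 19−2→G=2, 19−3→G=4, 19−4→G=1, 19−6→G=0, 19−9→G=1. Hits: 1.
Pile B: need g' = 4⊕7 = 3. Options: 26−2→G=3, 26−3→G=0, 26−4→G=2, 26−6→G=1, 26−9→G=2. Hits: 1.
Pile C: need g' = 0⊕7 = 7. Options: 23−2→G=4, 23−3→G=1, 23−4→G=3, 23−6→G=2, 23−9→G=3. Hits: 0.

2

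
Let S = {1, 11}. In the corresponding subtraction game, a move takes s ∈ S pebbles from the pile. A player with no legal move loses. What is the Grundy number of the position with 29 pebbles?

G(0) = 0
G(1) = mex{0} = 1
G(2) = mex{1} = 0
G(3) = mex{0} = 1
G(4) = mex{1} = 0
G(5) = mex{0} = 1
G(6) = mex{1} = 0
G(7) = mex{0} = 1
G(8) = mex{1} = 0
G(9) = mex{0} = 1
G(10) = mex{1} = 0
G(11) = mex{0,0} = 1
G(12) = mex{1,1} = 0
G(13) = mex{0,0} = 1
G(14) = mex{1,1} = 0
G(15) = mex{0,0} = 1
G(16) = mex{1,1} = 0
G(17) = mex{0,0} = 1
G(18) = mex{1,1} = 0
G(19) = mex{0,0} = 1
G(20) = mex{1,1} = 0
G(21) = mex{0,0} = 1
G(22) = mex{1,1} = 0
G(23) = mex{0,0} = 1
G(24) = mex{1,1} = 0
G(25) = mex{0,0} = 1
G(26) = mex{1,1} = 0
G(27) = mex{0,0} = 1
G(28) = mex{1,1} = 0
G(29) = mex{0,0} = 1

1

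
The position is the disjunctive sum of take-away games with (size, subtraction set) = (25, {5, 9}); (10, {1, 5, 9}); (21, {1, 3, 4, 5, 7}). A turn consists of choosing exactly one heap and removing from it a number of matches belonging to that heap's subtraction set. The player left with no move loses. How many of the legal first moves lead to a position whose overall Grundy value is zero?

5

Heap A, S = {5, 9}:
G(0) = 0
G(1) = mex{} = 0
G(2) = mex{} = 0
G(3) = mex{} = 0
G(4) = mex{} = 0
G(5) = mex{0} = 1
G(6) = mex{0} = 1
G(7) = mex{0} = 1
G(8) = mex{0} = 1
G(9) = mex{0,0} = 1
G(10) = mex{1,0} = 2
G(11) = mex{1,0} = 2
G(12) = mex{1,0} = 2
G(13) = mex{1,0} = 2
G(14) = mex{1,1} = 0
G(15) = mex{2,1} = 0
G(16) = mex{2,1} = 0
G(17) = mex{2,1} = 0
G(18) = mex{2,1} = 0
G(19) = mex{0,2} = 1
G(20) = mex{0,2} = 1
G(21) = mex{0,2} = 1
G(22) = mex{0,2} = 1
G(23) = mex{0,0} = 1
G(24) = mex{1,0} = 2
G(25) = mex{1,0} = 2
G_A(25) = 2.
Heap B, S = {1, 5, 9}:
G(0) = 0
G(1) = mex{0} = 1
G(2) = mex{1} = 0
G(3) = mex{0} = 1
G(4) = mex{1} = 0
G(5) = mex{0,0} = 1
G(6) = mex{1,1} = 0
G(7) = mex{0,0} = 1
G(8) = mex{1,1} = 0
G(9) = mex{0,0,0} = 1
G(10) = mex{1,1,1} = 0
G_B(10) = 0.
Heap C, S = {1, 3, 4, 5, 7}:
n :  0  1  2  3  4  5  6  7  8  9 10 11 12 13 14 15 16 17 18 19 20 21
G :  0  1  0  1  2  3  2  3  0  1  0  1  2  3  2  3  0  1  0  1  2  3
G_C(21) = 3.
Combined Grundy value = 2 ⊕ 0 ⊕ 3 = 1.
A winning move leaves total XOR = 0, i.e. changes one component's Grundy value g to g ⊕ X where X is the current total.
Heap A: need g' = 2⊕1 = 3. Options: 25−5→G=1, 25−9→G=0. Hits: 0.
Heap B: need g' = 0⊕1 = 1. Options: 10−1→G=1, 10−5→G=1, 10−9→G=1. Hits: 3.
Heap C: need g' = 3⊕1 = 2. Options: 21−1→G=2, 21−3→G=0, 21−4→G=1, 21−5→G=0, 21−7→G=2. Hits: 2.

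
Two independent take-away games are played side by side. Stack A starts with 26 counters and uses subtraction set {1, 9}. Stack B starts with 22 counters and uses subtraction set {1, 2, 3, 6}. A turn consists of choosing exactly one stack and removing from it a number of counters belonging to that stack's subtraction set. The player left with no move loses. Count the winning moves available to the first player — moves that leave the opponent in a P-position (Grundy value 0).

Stack A, S = {1, 9}:
G(0) = 0
G(1) = mex{0} = 1
G(2) = mex{1} = 0
G(3) = mex{0} = 1
G(4) = mex{1} = 0
G(5) = mex{0} = 1
G(6) = mex{1} = 0
G(7) = mex{0} = 1
G(8) = mex{1} = 0
G(9) = mex{0,0} = 1
G(10) = mex{1,1} = 0
G(11) = mex{0,0} = 1
G(12) = mex{1,1} = 0
G(13) = mex{0,0} = 1
G(14) = mex{1,1} = 0
G(15) = mex{0,0} = 1
G(16) = mex{1,1} = 0
G(17) = mex{0,0} = 1
G(18) = mex{1,1} = 0
G(19) = mex{0,0} = 1
G(20) = mex{1,1} = 0
G(21) = mex{0,0} = 1
G(22) = mex{1,1} = 0
G(23) = mex{0,0} = 1
G(24) = mex{1,1} = 0
G(25) = mex{0,0} = 1
G(26) = mex{1,1} = 0
G_A(26) = 0.
Stack B, S = {1, 2, 3, 6}:
G(0) = 0
G(1) = mex{0} = 1
G(2) = mex{1,0} = 2
G(3) = mex{2,1,0} = 3
G(4) = mex{3,2,1} = 0
G(5) = mex{0,3,2} = 1
G(6) = mex{1,0,3,0} = 2
G(7) = mex{2,1,0,1} = 3
G(8) = mex{3,2,1,2} = 0
G(9) = mex{0,3,2,3} = 1
G(10) = mex{1,0,3,0} = 2
G(11) = mex{2,1,0,1} = 3
G(12) = mex{3,2,1,2} = 0
G(13) = mex{0,3,2,3} = 1
G(14) = mex{1,0,3,0} = 2
G(15) = mex{2,1,0,1} = 3
G(16) = mex{3,2,1,2} = 0
G(17) = mex{0,3,2,3} = 1
G(18) = mex{1,0,3,0} = 2
G(19) = mex{2,1,0,1} = 3
G(20) = mex{3,2,1,2} = 0
G(21) = mex{0,3,2,3} = 1
G(22) = mex{1,0,3,0} = 2
G_B(22) = 2.
Combined Grundy value = 0 ⊕ 2 = 2.
A winning move leaves total XOR = 0, i.e. changes one component's Grundy value g to g ⊕ X where X is the current total.
Stack A: need g' = 0⊕2 = 2. Options: 26−1→G=1, 26−9→G=1. Hits: 0.
Stack B: need g' = 2⊕2 = 0. Options: 22−1→G=1, 22−2→G=0, 22−3→G=3, 22−6→G=0. Hits: 2.

2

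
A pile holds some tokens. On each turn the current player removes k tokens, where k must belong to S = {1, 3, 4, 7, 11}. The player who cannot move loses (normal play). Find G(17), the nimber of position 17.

1

G(0) = 0
G(1) = mex{0} = 1
G(2) = mex{1} = 0
G(3) = mex{0,0} = 1
G(4) = mex{1,1,0} = 2
G(5) = mex{2,0,1} = 3
G(6) = mex{3,1,0} = 2
G(7) = mex{2,2,1,0} = 3
G(8) = mex{3,3,2,1} = 0
G(9) = mex{0,2,3,0} = 1
G(10) = mex{1,3,2,1} = 0
G(11) = mex{0,0,3,2,0} = 1
G(12) = mex{1,1,0,3,1} = 2
G(13) = mex{2,0,1,2,0} = 3
G(14) = mex{3,1,0,3,1} = 2
G(15) = mex{2,2,1,0,2} = 3
G(16) = mex{3,3,2,1,3} = 0
G(17) = mex{0,2,3,0,2} = 1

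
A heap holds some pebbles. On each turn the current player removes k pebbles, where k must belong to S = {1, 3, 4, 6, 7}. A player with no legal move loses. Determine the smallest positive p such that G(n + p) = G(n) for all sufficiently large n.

10

n :  0  1  2  3  4  5  6  7  8  9 10 11 12 13 14 15 16 17 18 19 20 21
G :  0  1  0  1  2  3  2  3  4  5  0  1  0  1  2  3  2  3  4  5  0  1
G(n+10) = G(n) holds for n = 0,…,6 (a full window of length max(S) = 7), so the sequence is purely periodic with period 10.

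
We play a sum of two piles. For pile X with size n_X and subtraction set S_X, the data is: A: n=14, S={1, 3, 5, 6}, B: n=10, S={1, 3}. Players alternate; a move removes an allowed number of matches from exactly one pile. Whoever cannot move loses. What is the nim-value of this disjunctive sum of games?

1

Pile A, S = {1, 3, 5, 6}:
G(0) = 0
G(1) = mex{0} = 1
G(2) = mex{1} = 0
G(3) = mex{0,0} = 1
G(4) = mex{1,1} = 0
G(5) = mex{0,0,0} = 1
G(6) = mex{1,1,1,0} = 2
G(7) = mex{2,0,0,1} = 3
G(8) = mex{3,1,1,0} = 2
G(9) = mex{2,2,0,1} = 3
G(10) = mex{3,3,1,0} = 2
G(11) = mex{2,2,2,1} = 0
G(12) = mex{0,3,3,2} = 1
G(13) = mex{1,2,2,3} = 0
G(14) = mex{0,0,3,2} = 1
G_A(14) = 1.
Pile B, S = {1, 3}:
G(0) = 0
G(1) = mex{0} = 1
G(2) = mex{1} = 0
G(3) = mex{0,0} = 1
G(4) = mex{1,1} = 0
G(5) = mex{0,0} = 1
G(6) = mex{1,1} = 0
G(7) = mex{0,0} = 1
G(8) = mex{1,1} = 0
G(9) = mex{0,0} = 1
G(10) = mex{1,1} = 0
G_B(10) = 0.
Combined Grundy value = 1 ⊕ 0 = 1.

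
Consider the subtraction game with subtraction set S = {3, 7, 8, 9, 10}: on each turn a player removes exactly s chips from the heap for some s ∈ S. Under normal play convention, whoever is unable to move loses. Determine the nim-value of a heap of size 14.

G(0) = 0
G(1) = mex{} = 0
G(2) = mex{} = 0
G(3) = mex{0} = 1
G(4) = mex{0} = 1
G(5) = mex{0} = 1
G(6) = mex{1} = 0
G(7) = mex{1,0} = 2
G(8) = mex{1,0,0} = 2
G(9) = mex{0,0,0,0} = 1
G(10) = mex{2,1,0,0,0} = 3
G(11) = mex{2,1,1,0,0} = 3
G(12) = mex{1,1,1,1,0} = 2
G(13) = mex{3,0,1,1,1} = 2
G(14) = mex{3,2,0,1,1} = 4

4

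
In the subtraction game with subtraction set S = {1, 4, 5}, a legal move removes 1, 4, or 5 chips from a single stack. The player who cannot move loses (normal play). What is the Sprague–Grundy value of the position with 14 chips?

2

G(0) = 0
G(1) = mex{0} = 1
G(2) = mex{1} = 0
G(3) = mex{0} = 1
G(4) = mex{1,0} = 2
G(5) = mex{2,1,0} = 3
G(6) = mex{3,0,1} = 2
G(7) = mex{2,1,0} = 3
G(8) = mex{3,2,1} = 0
G(9) = mex{0,3,2} = 1
G(10) = mex{1,2,3} = 0
G(11) = mex{0,3,2} = 1
G(12) = mex{1,0,3} = 2
G(13) = mex{2,1,0} = 3
G(14) = mex{3,0,1} = 2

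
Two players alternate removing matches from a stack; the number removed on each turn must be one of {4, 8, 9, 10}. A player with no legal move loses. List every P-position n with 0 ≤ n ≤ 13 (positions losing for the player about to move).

G(0) = 0
G(1) = mex{} = 0
G(2) = mex{} = 0
G(3) = mex{} = 0
G(4) = mex{0} = 1
G(5) = mex{0} = 1
G(6) = mex{0} = 1
G(7) = mex{0} = 1
G(8) = mex{1,0} = 2
G(9) = mex{1,0,0} = 2
G(10) = mex{1,0,0,0} = 2
G(11) = mex{1,0,0,0} = 2
G(12) = mex{2,1,0,0} = 3
G(13) = mex{2,1,1,0} = 3
P-positions are exactly the n with G(n) = 0.

0, 1, 2, 3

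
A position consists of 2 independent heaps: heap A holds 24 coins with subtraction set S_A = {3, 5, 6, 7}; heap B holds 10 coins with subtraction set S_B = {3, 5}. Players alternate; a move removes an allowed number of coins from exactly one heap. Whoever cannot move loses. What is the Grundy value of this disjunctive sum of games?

1

Heap A, S = {3, 5, 6, 7}:
n :  0  1  2  3  4  5  6  7  8  9 10 11 12 13 14 15 16 17 18 19 20 21 22 23 24
G :  0  0  0  1  1  1  2  2  2  3  0  0  0  1  1  1  2  2  2  3  0  0  0  1  1
G_A(24) = 1.
Heap B, S = {3, 5}:
G(0) = 0
G(1) = mex{} = 0
G(2) = mex{} = 0
G(3) = mex{0} = 1
G(4) = mex{0} = 1
G(5) = mex{0,0} = 1
G(6) = mex{1,0} = 2
G(7) = mex{1,0} = 2
G(8) = mex{1,1} = 0
G(9) = mex{2,1} = 0
G(10) = mex{2,1} = 0
G_B(10) = 0.
Combined Grundy value = 1 ⊕ 0 = 1.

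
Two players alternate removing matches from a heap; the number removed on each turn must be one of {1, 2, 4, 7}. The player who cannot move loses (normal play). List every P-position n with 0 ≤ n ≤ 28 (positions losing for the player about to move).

0, 3, 6, 9, 12, 15, 18, 21, 24, 27

G(0) = 0
G(1) = mex{0} = 1
G(2) = mex{1,0} = 2
G(3) = mex{2,1} = 0
G(4) = mex{0,2,0} = 1
G(5) = mex{1,0,1} = 2
G(6) = mex{2,1,2} = 0
G(7) = mex{0,2,0,0} = 1
G(8) = mex{1,0,1,1} = 2
G(9) = mex{2,1,2,2} = 0
G(10) = mex{0,2,0,0} = 1
G(11) = mex{1,0,1,1} = 2
G(12) = mex{2,1,2,2} = 0
G(13) = mex{0,2,0,0} = 1
G(14) = mex{1,0,1,1} = 2
G(15) = mex{2,1,2,2} = 0
G(16) = mex{0,2,0,0} = 1
G(17) = mex{1,0,1,1} = 2
G(18) = mex{2,1,2,2} = 0
G(19) = mex{0,2,0,0} = 1
G(20) = mex{1,0,1,1} = 2
G(21) = mex{2,1,2,2} = 0
G(22) = mex{0,2,0,0} = 1
G(23) = mex{1,0,1,1} = 2
G(24) = mex{2,1,2,2} = 0
G(25) = mex{0,2,0,0} = 1
G(26) = mex{1,0,1,1} = 2
G(27) = mex{2,1,2,2} = 0
G(28) = mex{0,2,0,0} = 1
P-positions are exactly the n with G(n) = 0.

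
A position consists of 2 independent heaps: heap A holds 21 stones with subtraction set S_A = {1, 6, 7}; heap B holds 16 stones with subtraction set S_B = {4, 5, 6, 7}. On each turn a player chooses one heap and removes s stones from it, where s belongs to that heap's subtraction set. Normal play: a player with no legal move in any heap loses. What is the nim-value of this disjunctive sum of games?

2

Heap A, S = {1, 6, 7}:
G(0) = 0
G(1) = mex{0} = 1
G(2) = mex{1} = 0
G(3) = mex{0} = 1
G(4) = mex{1} = 0
G(5) = mex{0} = 1
G(6) = mex{1,0} = 2
G(7) = mex{2,1,0} = 3
G(8) = mex{3,0,1} = 2
G(9) = mex{2,1,0} = 3
G(10) = mex{3,0,1} = 2
G(11) = mex{2,1,0} = 3
G(12) = mex{3,2,1} = 0
G(13) = mex{0,3,2} = 1
G(14) = mex{1,2,3} = 0
G(15) = mex{0,3,2} = 1
G(16) = mex{1,2,3} = 0
G(17) = mex{0,3,2} = 1
G(18) = mex{1,0,3} = 2
G(19) = mex{2,1,0} = 3
G(20) = mex{3,0,1} = 2
G(21) = mex{2,1,0} = 3
G_A(21) = 3.
Heap B, S = {4, 5, 6, 7}:
n :  0  1  2  3  4  5  6  7  8  9 10 11 12 13 14 15 16
G :  0  0  0  0  1  1  1  1  2  2  2  0  0  0  0  1  1
G_B(16) = 1.
Combined Grundy value = 3 ⊕ 1 = 2.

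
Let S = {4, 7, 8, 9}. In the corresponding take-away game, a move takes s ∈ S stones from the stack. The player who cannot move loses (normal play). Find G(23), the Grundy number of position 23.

G(0) = 0
G(1) = mex{} = 0
G(2) = mex{} = 0
G(3) = mex{} = 0
G(4) = mex{0} = 1
G(5) = mex{0} = 1
G(6) = mex{0} = 1
G(7) = mex{0,0} = 1
G(8) = mex{1,0,0} = 2
G(9) = mex{1,0,0,0} = 2
G(10) = mex{1,0,0,0} = 2
G(11) = mex{1,1,0,0} = 2
G(12) = mex{2,1,1,0} = 3
G(13) = mex{2,1,1,1} = 0
G(14) = mex{2,1,1,1} = 0
G(15) = mex{2,2,1,1} = 0
G(16) = mex{3,2,2,1} = 0
G(17) = mex{0,2,2,2} = 1
G(18) = mex{0,2,2,2} = 1
G(19) = mex{0,3,2,2} = 1
G(20) = mex{0,0,3,2} = 1
G(21) = mex{1,0,0,3} = 2
G(22) = mex{1,0,0,0} = 2
G(23) = mex{1,0,0,0} = 2

2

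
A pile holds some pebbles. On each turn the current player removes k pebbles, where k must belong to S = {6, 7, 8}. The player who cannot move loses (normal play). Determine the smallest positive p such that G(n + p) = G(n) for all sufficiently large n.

n :  0  1  2  3  4  5  6  7  8  9 10 11 12 13 14 15 16 17 18 19 20 21 22 23 24 25 26 27 28 29
G :  0  0  0  0  0  0  1  1  1  1  1  1  2  2  0  0  0  0  0  0  1  1  1  1  1  1  2  2  0  0
G(n+14) = G(n) holds for n = 0,…,7 (a full window of length max(S) = 8), so the sequence is purely periodic with period 14.

14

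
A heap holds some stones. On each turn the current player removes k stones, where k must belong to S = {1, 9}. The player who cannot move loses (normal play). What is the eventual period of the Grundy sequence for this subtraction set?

2

n :  0  1  2  3  4  5  6  7  8  9 10 11 12 13 14
G :  0  1  0  1  0  1  0  1  0  1  0  1  0  1  0
G(n+2) = G(n) holds for n = 0,…,8 (a full window of length max(S) = 9), so the sequence is purely periodic with period 2.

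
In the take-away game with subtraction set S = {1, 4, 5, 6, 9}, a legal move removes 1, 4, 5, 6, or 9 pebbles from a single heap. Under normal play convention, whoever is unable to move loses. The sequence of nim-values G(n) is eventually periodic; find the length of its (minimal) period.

10

n :  0  1  2  3  4  5  6  7  8  9 10 11 12 13 14 15 16 17 18 19 20 21
G :  0  1  0  1  2  3  2  3  4  5  0  1  0  1  2  3  2  3  4  5  0  1
G(n+10) = G(n) holds for n = 0,…,8 (a full window of length max(S) = 9), so the sequence is purely periodic with period 10.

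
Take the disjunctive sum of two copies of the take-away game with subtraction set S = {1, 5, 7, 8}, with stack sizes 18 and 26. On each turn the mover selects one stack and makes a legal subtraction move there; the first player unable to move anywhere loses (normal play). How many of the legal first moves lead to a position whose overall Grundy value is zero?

3

All stacks use S = {1, 5, 7, 8}:
n :  0  1  2  3  4  5  6  7  8  9 10 11 12 13 14 15 16 17 18 19 20 21 22 23 24 25 26
G :  0  1  0  1  0  1  0  1  2  3  2  3  2  3  2  0  1  0  1  0  1  0  1  2  3  2  3
Stack A: G(18) = 1.
Stack B: G(26) = 3.
Combined Grundy value = 1 ⊕ 3 = 2.
A winning move leaves total XOR = 0, i.e. changes one component's Grundy value g to g ⊕ X where X is the current total.
Stack A: need g' = 1⊕2 = 3. Options: 18−1→G=0, 18−5→G=3, 18−7→G=3, 18−8→G=2. Hits: 2.
Stack B: need g' = 3⊕2 = 1. Options: 26−1→G=2, 26−5→G=0, 26−7→G=0, 26−8→G=1. Hits: 1.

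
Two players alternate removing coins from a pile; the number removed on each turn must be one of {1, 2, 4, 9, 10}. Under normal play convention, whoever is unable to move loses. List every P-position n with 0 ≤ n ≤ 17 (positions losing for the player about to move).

G(0) = 0
G(1) = mex{0} = 1
G(2) = mex{1,0} = 2
G(3) = mex{2,1} = 0
G(4) = mex{0,2,0} = 1
G(5) = mex{1,0,1} = 2
G(6) = mex{2,1,2} = 0
G(7) = mex{0,2,0} = 1
G(8) = mex{1,0,1} = 2
G(9) = mex{2,1,2,0} = 3
G(10) = mex{3,2,0,1,0} = 4
G(11) = mex{4,3,1,2,1} = 0
G(12) = mex{0,4,2,0,2} = 1
G(13) = mex{1,0,3,1,0} = 2
G(14) = mex{2,1,4,2,1} = 0
G(15) = mex{0,2,0,0,2} = 1
G(16) = mex{1,0,1,1,0} = 2
G(17) = mex{2,1,2,2,1} = 0
P-positions are exactly the n with G(n) = 0.

0, 3, 6, 11, 14, 17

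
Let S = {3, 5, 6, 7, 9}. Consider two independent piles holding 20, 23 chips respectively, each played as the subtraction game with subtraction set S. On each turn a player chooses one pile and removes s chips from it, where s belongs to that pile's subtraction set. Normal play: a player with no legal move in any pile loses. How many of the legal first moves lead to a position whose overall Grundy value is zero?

3

All piles use S = {3, 5, 6, 7, 9}:
G(0) = 0
G(1) = mex{} = 0
G(2) = mex{} = 0
G(3) = mex{0} = 1
G(4) = mex{0} = 1
G(5) = mex{0,0} = 1
G(6) = mex{1,0,0} = 2
G(7) = mex{1,0,0,0} = 2
G(8) = mex{1,1,0,0} = 2
G(9) = mex{2,1,1,0,0} = 3
G(10) = mex{2,1,1,1,0} = 3
G(11) = mex{2,2,1,1,0} = 3
G(12) = mex{3,2,2,1,1} = 0
G(13) = mex{3,2,2,2,1} = 0
G(14) = mex{3,3,2,2,1} = 0
G(15) = mex{0,3,3,2,2} = 1
G(16) = mex{0,3,3,3,2} = 1
G(17) = mex{0,0,3,3,2} = 1
G(18) = mex{1,0,0,3,3} = 2
G(19) = mex{1,0,0,0,3} = 2
G(20) = mex{1,1,0,0,3} = 2
G(21) = mex{2,1,1,0,0} = 3
G(22) = mex{2,1,1,1,0} = 3
G(23) = mex{2,2,1,1,0} = 3
Pile A: G(20) = 2.
Pile B: G(23) = 3.
Combined Grundy value = 2 ⊕ 3 = 1.
A winning move leaves total XOR = 0, i.e. changes one component's Grundy value g to g ⊕ X where X is the current total.
Pile A: need g' = 2⊕1 = 3. Options: 20−3→G=1, 20−5→G=1, 20−6→G=0, 20−7→G=0, 20−9→G=3. Hits: 1.
Pile B: need g' = 3⊕1 = 2. Options: 23−3→G=2, 23−5→G=2, 23−6→G=1, 23−7→G=1, 23−9→G=0. Hits: 2.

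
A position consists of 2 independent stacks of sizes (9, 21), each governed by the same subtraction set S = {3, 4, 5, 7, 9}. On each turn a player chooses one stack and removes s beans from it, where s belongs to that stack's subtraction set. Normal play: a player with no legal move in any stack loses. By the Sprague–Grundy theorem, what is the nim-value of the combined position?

All stacks use S = {3, 4, 5, 7, 9}:
n :  0  1  2  3  4  5  6  7  8  9 10 11 12 13 14 15 16 17 18 19 20 21
G :  0  0  0  1  1  1  2  2  2  3  3  3  0  0  0  1  1  1  2  2  2  3
Stack A: G(9) = 3.
Stack B: G(21) = 3.
Combined Grundy value = 3 ⊕ 3 = 0.

0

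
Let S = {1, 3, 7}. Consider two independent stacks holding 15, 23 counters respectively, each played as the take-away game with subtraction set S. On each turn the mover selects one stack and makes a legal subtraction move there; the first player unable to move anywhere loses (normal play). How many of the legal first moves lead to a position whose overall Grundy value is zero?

All stacks use S = {1, 3, 7}:
G(0) = 0
G(1) = mex{0} = 1
G(2) = mex{1} = 0
G(3) = mex{0,0} = 1
G(4) = mex{1,1} = 0
G(5) = mex{0,0} = 1
G(6) = mex{1,1} = 0
G(7) = mex{0,0,0} = 1
G(8) = mex{1,1,1} = 0
G(9) = mex{0,0,0} = 1
G(10) = mex{1,1,1} = 0
G(11) = mex{0,0,0} = 1
G(12) = mex{1,1,1} = 0
G(13) = mex{0,0,0} = 1
G(14) = mex{1,1,1} = 0
G(15) = mex{0,0,0} = 1
G(16) = mex{1,1,1} = 0
G(17) = mex{0,0,0} = 1
G(18) = mex{1,1,1} = 0
G(19) = mex{0,0,0} = 1
G(20) = mex{1,1,1} = 0
G(21) = mex{0,0,0} = 1
G(22) = mex{1,1,1} = 0
G(23) = mex{0,0,0} = 1
Stack A: G(15) = 1.
Stack B: G(23) = 1.
Combined Grundy value = 1 ⊕ 1 = 0.
A winning move leaves total XOR = 0, i.e. changes one component's Grundy value g to g ⊕ X where X is the current total.
Stack A: target g' = 1⊕0 = 1, but every legal move changes the Grundy value (mex property), so 0 moves.
Stack B: target g' = 1⊕0 = 1, but every legal move changes the Grundy value (mex property), so 0 moves.

0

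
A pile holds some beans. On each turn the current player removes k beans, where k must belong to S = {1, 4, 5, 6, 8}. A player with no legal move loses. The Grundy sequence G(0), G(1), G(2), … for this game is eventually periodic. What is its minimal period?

n :  0  1  2  3  4  5  6  7  8  9 10 11 12 13 14 15 16 17 18 19
G :  0  1  0  1  2  3  2  3  4  0  1  0  1  2  3  2  3  4  0  1
G(n+9) = G(n) holds for n = 0,…,7 (a full window of length max(S) = 8), so the sequence is purely periodic with period 9.

9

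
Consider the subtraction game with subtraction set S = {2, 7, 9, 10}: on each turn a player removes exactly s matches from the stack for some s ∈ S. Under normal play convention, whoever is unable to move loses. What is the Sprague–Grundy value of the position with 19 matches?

1

G(0) = 0
G(1) = mex{} = 0
G(2) = mex{0} = 1
G(3) = mex{0} = 1
G(4) = mex{1} = 0
G(5) = mex{1} = 0
G(6) = mex{0} = 1
G(7) = mex{0,0} = 1
G(8) = mex{1,0} = 2
G(9) = mex{1,1,0} = 2
G(10) = mex{2,1,0,0} = 3
G(11) = mex{2,0,1,0} = 3
G(12) = mex{3,0,1,1} = 2
G(13) = mex{3,1,0,1} = 2
G(14) = mex{2,1,0,0} = 3
G(15) = mex{2,2,1,0} = 3
G(16) = mex{3,2,1,1} = 0
G(17) = mex{3,3,2,1} = 0
G(18) = mex{0,3,2,2} = 1
G(19) = mex{0,2,3,2} = 1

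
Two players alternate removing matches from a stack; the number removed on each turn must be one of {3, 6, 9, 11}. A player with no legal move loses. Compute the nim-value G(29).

G(0) = 0
G(1) = mex{} = 0
G(2) = mex{} = 0
G(3) = mex{0} = 1
G(4) = mex{0} = 1
G(5) = mex{0} = 1
G(6) = mex{1,0} = 2
G(7) = mex{1,0} = 2
G(8) = mex{1,0} = 2
G(9) = mex{2,1,0} = 3
G(10) = mex{2,1,0} = 3
G(11) = mex{2,1,0,0} = 3
G(12) = mex{3,2,1,0} = 4
G(13) = mex{3,2,1,0} = 4
G(14) = mex{3,2,1,1} = 0
G(15) = mex{4,3,2,1} = 0
G(16) = mex{4,3,2,1} = 0
G(17) = mex{0,3,2,2} = 1
G(18) = mex{0,4,3,2} = 1
G(19) = mex{0,4,3,2} = 1
G(20) = mex{1,0,3,3} = 2
G(21) = mex{1,0,4,3} = 2
G(22) = mex{1,0,4,3} = 2
G(23) = mex{2,1,0,4} = 3
G(24) = mex{2,1,0,4} = 3
G(25) = mex{2,1,0,0} = 3
G(26) = mex{3,2,1,0} = 4
G(27) = mex{3,2,1,0} = 4
G(28) = mex{3,2,1,1} = 0
G(29) = mex{4,3,2,1} = 0

0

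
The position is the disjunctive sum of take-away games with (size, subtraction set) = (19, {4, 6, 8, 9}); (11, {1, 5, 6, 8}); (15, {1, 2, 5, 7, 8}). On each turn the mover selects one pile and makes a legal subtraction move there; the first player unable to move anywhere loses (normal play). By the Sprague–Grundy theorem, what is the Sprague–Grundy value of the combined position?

1

Pile A, S = {4, 6, 8, 9}:
n :  0  1  2  3  4  5  6  7  8  9 10 11 12 13 14 15 16 17 18 19
G :  0  0  0  0  1  1  1  1  2  2  2  2  3  0  0  0  0  1  1  1
G_A(19) = 1.
Pile B, S = {1, 5, 6, 8}:
G(0) = 0
G(1) = mex{0} = 1
G(2) = mex{1} = 0
G(3) = mex{0} = 1
G(4) = mex{1} = 0
G(5) = mex{0,0} = 1
G(6) = mex{1,1,0} = 2
G(7) = mex{2,0,1} = 3
G(8) = mex{3,1,0,0} = 2
G(9) = mex{2,0,1,1} = 3
G(10) = mex{3,1,0,0} = 2
G(11) = mex{2,2,1,1} = 0
G_B(11) = 0.
Pile C, S = {1, 2, 5, 7, 8}:
n :  0  1  2  3  4  5  6  7  8  9 10 11 12 13 14 15
G :  0  1  2  0  1  2  0  1  2  0  1  2  0  1  2  0
G_C(15) = 0.
Combined Grundy value = 1 ⊕ 0 ⊕ 0 = 1.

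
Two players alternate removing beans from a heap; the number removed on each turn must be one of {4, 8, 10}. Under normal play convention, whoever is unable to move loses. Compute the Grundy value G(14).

0

G(0) = 0
G(1) = mex{} = 0
G(2) = mex{} = 0
G(3) = mex{} = 0
G(4) = mex{0} = 1
G(5) = mex{0} = 1
G(6) = mex{0} = 1
G(7) = mex{0} = 1
G(8) = mex{1,0} = 2
G(9) = mex{1,0} = 2
G(10) = mex{1,0,0} = 2
G(11) = mex{1,0,0} = 2
G(12) = mex{2,1,0} = 3
G(13) = mex{2,1,0} = 3
G(14) = mex{2,1,1} = 0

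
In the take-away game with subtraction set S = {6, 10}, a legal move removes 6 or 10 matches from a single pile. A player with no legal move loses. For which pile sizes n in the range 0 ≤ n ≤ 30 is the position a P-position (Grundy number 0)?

0, 1, 2, 3, 4, 5, 16, 17, 18, 19, 20, 21

n :  0  1  2  3  4  5  6  7  8  9 10 11 12 13 14 15 16 17 18 19 20 21 22 23 24 25 26 27 28 29 30
G :  0  0  0  0  0  0  1  1  1  1  1  1  2  2  2  2  0  0  0  0  0  0  1  1  1  1  1  1  2  2  2
P-positions are exactly the n with G(n) = 0.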